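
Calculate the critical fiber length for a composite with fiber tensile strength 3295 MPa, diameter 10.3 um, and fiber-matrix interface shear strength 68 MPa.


Lc = sigma_f * d / (2 * tau_i) = 3295 * 10.3 / (2 * 68) = 249.5 um

249.5 um


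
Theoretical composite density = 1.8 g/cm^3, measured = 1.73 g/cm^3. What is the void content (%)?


Void% = (rho_theo - rho_actual)/rho_theo * 100 = (1.8 - 1.73)/1.8 * 100 = 3.89%

3.89%


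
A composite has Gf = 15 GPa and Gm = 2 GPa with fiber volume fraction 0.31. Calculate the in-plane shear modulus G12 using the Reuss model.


1/G12 = Vf/Gf + (1-Vf)/Gm = 0.31/15 + 0.69/2
G12 = 2.73 GPa

2.73 GPa


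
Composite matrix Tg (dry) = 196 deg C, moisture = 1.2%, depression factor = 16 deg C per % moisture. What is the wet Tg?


Tg_wet = Tg_dry - k*moisture = 196 - 16*1.2 = 176.8 deg C

176.8 deg C


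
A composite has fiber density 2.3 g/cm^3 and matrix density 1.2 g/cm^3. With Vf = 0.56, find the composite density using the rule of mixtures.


rho_c = rho_f*Vf + rho_m*(1-Vf) = 2.3*0.56 + 1.2*0.44 = 1.816 g/cm^3

1.816 g/cm^3


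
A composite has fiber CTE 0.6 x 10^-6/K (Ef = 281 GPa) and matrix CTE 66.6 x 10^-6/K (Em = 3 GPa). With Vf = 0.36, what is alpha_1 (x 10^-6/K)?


E1 = Ef*Vf + Em*(1-Vf) = 103.08
alpha_1 = (alpha_f*Ef*Vf + alpha_m*Em*(1-Vf))/E1 = 1.83 x 10^-6/K

1.83 x 10^-6/K


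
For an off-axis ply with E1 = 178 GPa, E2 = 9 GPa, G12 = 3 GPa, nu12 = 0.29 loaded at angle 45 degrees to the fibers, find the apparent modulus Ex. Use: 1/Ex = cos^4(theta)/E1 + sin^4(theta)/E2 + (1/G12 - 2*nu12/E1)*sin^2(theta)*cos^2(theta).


cos^4(45) = 0.25, sin^4(45) = 0.25, sin^2(45)*cos^2(45) = 0.25
1/G12 - 2*nu12/E1 = 1/3 - 2*0.29/178 = 0.330075 GPa^-1
1/Ex = 0.25/178 + 0.25/9 + 0.330075*0.25 = 0.111701 GPa^-1
Ex = 8.95 GPa

8.95 GPa


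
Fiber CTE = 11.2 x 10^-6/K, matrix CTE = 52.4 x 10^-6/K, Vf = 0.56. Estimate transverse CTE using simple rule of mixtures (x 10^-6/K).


alpha_2 = alpha_f*Vf + alpha_m*(1-Vf) = 11.2*0.56 + 52.4*0.44 = 29.3 x 10^-6/K

29.3 x 10^-6/K


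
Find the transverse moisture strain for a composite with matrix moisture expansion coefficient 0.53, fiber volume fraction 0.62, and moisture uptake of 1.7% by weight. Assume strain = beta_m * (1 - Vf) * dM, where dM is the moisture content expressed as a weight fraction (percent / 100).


dM = 1.7/100 = 0.017
strain = beta_m * (1-Vf) * dM = 0.53 * 0.38 * 0.017 = 0.0034238

0.0034238


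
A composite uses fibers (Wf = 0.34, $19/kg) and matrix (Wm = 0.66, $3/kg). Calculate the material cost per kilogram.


Cost = cost_f*Wf + cost_m*Wm = 19*0.34 + 3*0.66 = $8.44/kg

$8.44/kg


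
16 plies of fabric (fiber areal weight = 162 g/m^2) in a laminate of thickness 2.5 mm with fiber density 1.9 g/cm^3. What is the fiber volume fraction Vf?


Vf = n * FAW / (rho_f * h * 1000) = 16 * 162 / (1.9 * 2.5 * 1000) = 0.5457

0.5457


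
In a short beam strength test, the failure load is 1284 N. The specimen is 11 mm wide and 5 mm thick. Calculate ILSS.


ILSS = 3F/(4bh) = 3*1284/(4*11*5) = 17.51 MPa

17.51 MPa


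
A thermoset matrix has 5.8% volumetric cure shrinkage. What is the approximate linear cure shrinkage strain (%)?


Linear shrinkage ≈ vol_shrink/3 = 5.8/3 = 1.933%

1.933%


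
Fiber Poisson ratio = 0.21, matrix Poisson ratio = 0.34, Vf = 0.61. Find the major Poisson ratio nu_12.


nu_12 = nu_f*Vf + nu_m*(1-Vf) = 0.21*0.61 + 0.34*0.39 = 0.2607

0.2607


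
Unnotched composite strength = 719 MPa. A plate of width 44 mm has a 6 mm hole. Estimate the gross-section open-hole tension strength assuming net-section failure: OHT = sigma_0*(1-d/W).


OHT = sigma_0*(1-d/W) = 719*(1-6/44) = 621.0 MPa

621.0 MPa


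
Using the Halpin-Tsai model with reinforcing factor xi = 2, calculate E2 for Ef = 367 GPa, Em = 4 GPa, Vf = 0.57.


eta = (Ef/Em - 1)/(Ef/Em + xi) = (91.75 - 1)/(91.75 + 2) = 0.968
E2 = Em*(1+xi*eta*Vf)/(1-eta*Vf) = 18.77 GPa

18.77 GPa


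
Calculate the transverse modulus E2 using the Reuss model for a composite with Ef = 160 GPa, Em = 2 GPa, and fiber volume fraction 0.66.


1/E2 = Vf/Ef + (1-Vf)/Em = 0.66/160 + 0.34/2
E2 = 5.74 GPa

5.74 GPa


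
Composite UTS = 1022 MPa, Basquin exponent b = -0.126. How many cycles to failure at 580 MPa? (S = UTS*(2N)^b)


N = 0.5 * (S/UTS)^(1/b) = 0.5 * (580/1022)^(1/-0.126) = 44.8263 cycles

44.8263 cycles


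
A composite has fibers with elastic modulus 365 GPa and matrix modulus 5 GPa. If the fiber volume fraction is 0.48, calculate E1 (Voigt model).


E1 = Ef*Vf + Em*(1-Vf) = 365*0.48 + 5*0.52 = 177.8 GPa

177.8 GPa


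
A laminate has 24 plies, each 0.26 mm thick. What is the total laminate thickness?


h = n * t_ply = 24 * 0.26 = 6.24 mm

6.24 mm


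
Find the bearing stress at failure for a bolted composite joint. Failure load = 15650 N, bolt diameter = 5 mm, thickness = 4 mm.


sigma_br = F/(d*h) = 15650/(5*4) = 782.5 MPa

782.5 MPa


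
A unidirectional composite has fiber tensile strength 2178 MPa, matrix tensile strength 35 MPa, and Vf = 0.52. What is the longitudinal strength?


sigma_1 = sigma_f*Vf + sigma_m*(1-Vf) = 2178*0.52 + 35*0.48 = 1149.4 MPa

1149.4 MPa


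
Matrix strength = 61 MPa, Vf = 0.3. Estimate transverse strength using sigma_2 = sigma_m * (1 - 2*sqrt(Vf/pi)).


factor = 1 - 2*sqrt(0.3/pi) = 0.382
sigma_2 = 61 * 0.382 = 23.3 MPa

23.3 MPa


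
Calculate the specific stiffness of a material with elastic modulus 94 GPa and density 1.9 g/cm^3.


Specific stiffness = E/rho = 94/1.9 = 49.5 GPa/(g/cm^3)

49.5 GPa/(g/cm^3)


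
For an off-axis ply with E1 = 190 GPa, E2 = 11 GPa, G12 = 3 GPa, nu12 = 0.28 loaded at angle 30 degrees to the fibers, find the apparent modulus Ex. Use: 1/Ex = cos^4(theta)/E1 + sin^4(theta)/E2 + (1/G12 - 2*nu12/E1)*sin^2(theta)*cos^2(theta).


cos^4(30) = 0.5625, sin^4(30) = 0.0625, sin^2(30)*cos^2(30) = 0.1875
1/G12 - 2*nu12/E1 = 1/3 - 2*0.28/190 = 0.330386 GPa^-1
1/Ex = 0.5625/190 + 0.0625/11 + 0.330386*0.1875 = 0.0705897 GPa^-1
Ex = 14.17 GPa

14.17 GPa


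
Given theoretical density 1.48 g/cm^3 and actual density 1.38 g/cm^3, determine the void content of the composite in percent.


Void% = (rho_theo - rho_actual)/rho_theo * 100 = (1.48 - 1.38)/1.48 * 100 = 6.76%

6.76%


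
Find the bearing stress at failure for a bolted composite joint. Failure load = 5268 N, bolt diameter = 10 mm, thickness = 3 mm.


sigma_br = F/(d*h) = 5268/(10*3) = 175.6 MPa

175.6 MPa


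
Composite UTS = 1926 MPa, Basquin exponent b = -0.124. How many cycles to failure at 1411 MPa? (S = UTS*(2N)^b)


N = 0.5 * (S/UTS)^(1/b) = 0.5 * (1411/1926)^(1/-0.124) = 6.1478 cycles

6.1478 cycles


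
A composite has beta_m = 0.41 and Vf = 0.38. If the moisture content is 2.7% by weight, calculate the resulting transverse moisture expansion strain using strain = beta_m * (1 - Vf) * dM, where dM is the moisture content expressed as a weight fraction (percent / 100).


dM = 2.7/100 = 0.027
strain = beta_m * (1-Vf) * dM = 0.41 * 0.62 * 0.027 = 0.0068634

0.0068634


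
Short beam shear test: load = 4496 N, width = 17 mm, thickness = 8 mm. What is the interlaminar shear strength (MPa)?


ILSS = 3F/(4bh) = 3*4496/(4*17*8) = 24.79 MPa

24.79 MPa


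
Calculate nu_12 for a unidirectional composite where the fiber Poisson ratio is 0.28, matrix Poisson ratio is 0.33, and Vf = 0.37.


nu_12 = nu_f*Vf + nu_m*(1-Vf) = 0.28*0.37 + 0.33*0.63 = 0.3115

0.3115


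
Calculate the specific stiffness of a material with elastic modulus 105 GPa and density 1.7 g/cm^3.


Specific stiffness = E/rho = 105/1.7 = 61.8 GPa/(g/cm^3)

61.8 GPa/(g/cm^3)


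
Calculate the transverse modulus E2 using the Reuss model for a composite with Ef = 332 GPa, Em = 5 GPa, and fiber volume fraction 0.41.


1/E2 = Vf/Ef + (1-Vf)/Em = 0.41/332 + 0.59/5
E2 = 8.39 GPa

8.39 GPa


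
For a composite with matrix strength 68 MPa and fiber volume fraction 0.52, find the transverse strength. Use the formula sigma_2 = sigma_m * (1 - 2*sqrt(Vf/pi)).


factor = 1 - 2*sqrt(0.52/pi) = 0.1863
sigma_2 = 68 * 0.1863 = 12.67 MPa

12.67 MPa


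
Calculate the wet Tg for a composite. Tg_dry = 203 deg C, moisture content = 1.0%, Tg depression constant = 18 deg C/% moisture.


Tg_wet = Tg_dry - k*moisture = 203 - 18*1.0 = 185.0 deg C

185.0 deg C


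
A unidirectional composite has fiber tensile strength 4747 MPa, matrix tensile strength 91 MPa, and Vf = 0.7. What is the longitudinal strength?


sigma_1 = sigma_f*Vf + sigma_m*(1-Vf) = 4747*0.7 + 91*0.3 = 3350.2 MPa

3350.2 MPa


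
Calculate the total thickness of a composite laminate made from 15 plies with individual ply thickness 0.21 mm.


h = n * t_ply = 15 * 0.21 = 3.15 mm

3.15 mm


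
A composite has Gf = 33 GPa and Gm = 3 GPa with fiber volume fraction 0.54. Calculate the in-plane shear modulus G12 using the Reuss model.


1/G12 = Vf/Gf + (1-Vf)/Gm = 0.54/33 + 0.46/3
G12 = 5.89 GPa

5.89 GPa


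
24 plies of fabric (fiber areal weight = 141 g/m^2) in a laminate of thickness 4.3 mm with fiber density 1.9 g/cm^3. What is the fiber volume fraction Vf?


Vf = n * FAW / (rho_f * h * 1000) = 24 * 141 / (1.9 * 4.3 * 1000) = 0.4142

0.4142


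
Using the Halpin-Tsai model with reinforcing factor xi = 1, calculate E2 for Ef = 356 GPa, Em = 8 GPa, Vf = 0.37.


eta = (Ef/Em - 1)/(Ef/Em + xi) = (44.5 - 1)/(44.5 + 1) = 0.956
E2 = Em*(1+xi*eta*Vf)/(1-eta*Vf) = 16.76 GPa

16.76 GPa


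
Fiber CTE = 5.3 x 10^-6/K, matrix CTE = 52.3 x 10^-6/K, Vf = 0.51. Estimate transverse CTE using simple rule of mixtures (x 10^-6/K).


alpha_2 = alpha_f*Vf + alpha_m*(1-Vf) = 5.3*0.51 + 52.3*0.49 = 28.3 x 10^-6/K

28.3 x 10^-6/K


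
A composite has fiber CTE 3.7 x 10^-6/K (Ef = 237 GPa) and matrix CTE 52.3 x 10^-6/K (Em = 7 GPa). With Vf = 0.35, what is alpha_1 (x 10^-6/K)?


E1 = Ef*Vf + Em*(1-Vf) = 87.5
alpha_1 = (alpha_f*Ef*Vf + alpha_m*Em*(1-Vf))/E1 = 6.23 x 10^-6/K

6.23 x 10^-6/K


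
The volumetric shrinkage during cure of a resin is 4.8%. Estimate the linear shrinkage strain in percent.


Linear shrinkage ≈ vol_shrink/3 = 4.8/3 = 1.6%

1.6%


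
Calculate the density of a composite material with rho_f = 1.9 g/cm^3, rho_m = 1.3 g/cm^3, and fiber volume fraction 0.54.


rho_c = rho_f*Vf + rho_m*(1-Vf) = 1.9*0.54 + 1.3*0.46 = 1.624 g/cm^3

1.624 g/cm^3


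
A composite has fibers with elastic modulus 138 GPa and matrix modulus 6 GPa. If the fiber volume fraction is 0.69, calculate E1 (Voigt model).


E1 = Ef*Vf + Em*(1-Vf) = 138*0.69 + 6*0.31 = 97.08 GPa

97.08 GPa


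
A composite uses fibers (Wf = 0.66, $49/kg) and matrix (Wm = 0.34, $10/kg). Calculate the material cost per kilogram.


Cost = cost_f*Wf + cost_m*Wm = 49*0.66 + 10*0.34 = $35.74/kg

$35.74/kg


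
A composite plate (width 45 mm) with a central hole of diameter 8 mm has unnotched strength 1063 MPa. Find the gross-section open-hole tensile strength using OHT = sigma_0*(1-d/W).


OHT = sigma_0*(1-d/W) = 1063*(1-8/45) = 874.0 MPa

874.0 MPa


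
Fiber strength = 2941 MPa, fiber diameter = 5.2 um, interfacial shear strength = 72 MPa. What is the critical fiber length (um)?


Lc = sigma_f * d / (2 * tau_i) = 2941 * 5.2 / (2 * 72) = 106.2 um

106.2 um


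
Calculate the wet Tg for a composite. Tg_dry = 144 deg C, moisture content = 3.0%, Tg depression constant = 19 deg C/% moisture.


Tg_wet = Tg_dry - k*moisture = 144 - 19*3.0 = 87.0 deg C

87.0 deg C


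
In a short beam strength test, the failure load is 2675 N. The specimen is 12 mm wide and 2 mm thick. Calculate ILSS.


ILSS = 3F/(4bh) = 3*2675/(4*12*2) = 83.59 MPa

83.59 MPa


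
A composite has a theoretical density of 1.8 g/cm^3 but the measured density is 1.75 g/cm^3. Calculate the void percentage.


Void% = (rho_theo - rho_actual)/rho_theo * 100 = (1.8 - 1.75)/1.8 * 100 = 2.78%

2.78%


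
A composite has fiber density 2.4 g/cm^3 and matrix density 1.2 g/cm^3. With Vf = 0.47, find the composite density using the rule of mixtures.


rho_c = rho_f*Vf + rho_m*(1-Vf) = 2.4*0.47 + 1.2*0.53 = 1.764 g/cm^3

1.764 g/cm^3


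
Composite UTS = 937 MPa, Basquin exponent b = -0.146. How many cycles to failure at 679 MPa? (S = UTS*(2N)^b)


N = 0.5 * (S/UTS)^(1/b) = 0.5 * (679/937)^(1/-0.146) = 4.5392 cycles

4.5392 cycles


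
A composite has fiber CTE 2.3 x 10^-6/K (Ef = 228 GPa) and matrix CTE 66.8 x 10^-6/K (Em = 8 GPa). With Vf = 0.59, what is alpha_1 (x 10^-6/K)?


E1 = Ef*Vf + Em*(1-Vf) = 137.8
alpha_1 = (alpha_f*Ef*Vf + alpha_m*Em*(1-Vf))/E1 = 3.84 x 10^-6/K

3.84 x 10^-6/K


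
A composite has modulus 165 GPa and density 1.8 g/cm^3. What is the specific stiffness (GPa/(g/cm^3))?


Specific stiffness = E/rho = 165/1.8 = 91.7 GPa/(g/cm^3)

91.7 GPa/(g/cm^3)


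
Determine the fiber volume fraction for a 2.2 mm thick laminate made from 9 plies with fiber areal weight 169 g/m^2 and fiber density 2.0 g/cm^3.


Vf = n * FAW / (rho_f * h * 1000) = 9 * 169 / (2.0 * 2.2 * 1000) = 0.3457

0.3457


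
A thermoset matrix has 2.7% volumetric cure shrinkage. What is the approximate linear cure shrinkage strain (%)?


Linear shrinkage ≈ vol_shrink/3 = 2.7/3 = 0.9%

0.9%


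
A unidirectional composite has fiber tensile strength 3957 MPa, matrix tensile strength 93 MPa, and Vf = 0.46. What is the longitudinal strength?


sigma_1 = sigma_f*Vf + sigma_m*(1-Vf) = 3957*0.46 + 93*0.54 = 1870.4 MPa

1870.4 MPa


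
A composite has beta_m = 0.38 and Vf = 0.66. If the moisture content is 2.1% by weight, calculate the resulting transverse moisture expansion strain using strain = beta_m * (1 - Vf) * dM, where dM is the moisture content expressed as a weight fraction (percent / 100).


dM = 2.1/100 = 0.021
strain = beta_m * (1-Vf) * dM = 0.38 * 0.34 * 0.021 = 0.0027132

0.0027132


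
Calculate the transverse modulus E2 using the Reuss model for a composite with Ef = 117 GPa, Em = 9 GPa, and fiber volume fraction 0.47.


1/E2 = Vf/Ef + (1-Vf)/Em = 0.47/117 + 0.53/9
E2 = 15.9 GPa

15.9 GPa


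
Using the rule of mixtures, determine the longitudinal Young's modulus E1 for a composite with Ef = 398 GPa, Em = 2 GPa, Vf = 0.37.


E1 = Ef*Vf + Em*(1-Vf) = 398*0.37 + 2*0.63 = 148.52 GPa

148.52 GPa


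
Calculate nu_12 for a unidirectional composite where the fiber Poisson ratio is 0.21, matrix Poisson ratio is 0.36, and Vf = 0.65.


nu_12 = nu_f*Vf + nu_m*(1-Vf) = 0.21*0.65 + 0.36*0.35 = 0.2625

0.2625


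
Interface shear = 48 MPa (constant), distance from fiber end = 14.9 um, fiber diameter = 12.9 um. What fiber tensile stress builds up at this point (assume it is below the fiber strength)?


Force balance: sigma_f * (pi*d^2/4) = tau * (pi*d) * x  ->  sigma_f = 4 * tau * x / d
sigma_f = 4 * 48 * 14.9 / 12.9 = 221.8 MPa

221.8 MPa


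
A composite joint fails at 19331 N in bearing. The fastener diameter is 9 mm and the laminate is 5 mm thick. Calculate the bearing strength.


sigma_br = F/(d*h) = 19331/(9*5) = 429.6 MPa

429.6 MPa


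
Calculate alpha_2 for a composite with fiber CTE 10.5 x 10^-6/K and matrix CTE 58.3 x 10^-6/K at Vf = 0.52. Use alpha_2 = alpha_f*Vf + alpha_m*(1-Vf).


alpha_2 = alpha_f*Vf + alpha_m*(1-Vf) = 10.5*0.52 + 58.3*0.48 = 33.4 x 10^-6/K

33.4 x 10^-6/K


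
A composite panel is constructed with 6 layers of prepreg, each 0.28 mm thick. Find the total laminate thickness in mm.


h = n * t_ply = 6 * 0.28 = 1.68 mm

1.68 mm


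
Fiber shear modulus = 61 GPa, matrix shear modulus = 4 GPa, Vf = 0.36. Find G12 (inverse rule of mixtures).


1/G12 = Vf/Gf + (1-Vf)/Gm = 0.36/61 + 0.64/4
G12 = 6.03 GPa

6.03 GPa


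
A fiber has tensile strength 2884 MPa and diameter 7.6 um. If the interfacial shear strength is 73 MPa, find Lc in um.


Lc = sigma_f * d / (2 * tau_i) = 2884 * 7.6 / (2 * 73) = 150.1 um

150.1 um


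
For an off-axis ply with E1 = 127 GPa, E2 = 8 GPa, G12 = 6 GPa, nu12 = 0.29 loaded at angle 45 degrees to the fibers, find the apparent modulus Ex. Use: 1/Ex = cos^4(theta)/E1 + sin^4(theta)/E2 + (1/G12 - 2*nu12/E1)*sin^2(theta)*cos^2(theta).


cos^4(45) = 0.25, sin^4(45) = 0.25, sin^2(45)*cos^2(45) = 0.25
1/G12 - 2*nu12/E1 = 1/6 - 2*0.29/127 = 0.1621 GPa^-1
1/Ex = 0.25/127 + 0.25/8 + 0.1621*0.25 = 0.0737434 GPa^-1
Ex = 13.56 GPa

13.56 GPa


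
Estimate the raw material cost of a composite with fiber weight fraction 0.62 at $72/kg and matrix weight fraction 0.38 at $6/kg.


Cost = cost_f*Wf + cost_m*Wm = 72*0.62 + 6*0.38 = $46.92/kg

$46.92/kg


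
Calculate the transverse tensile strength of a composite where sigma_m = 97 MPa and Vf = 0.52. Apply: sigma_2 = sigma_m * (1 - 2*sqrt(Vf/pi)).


factor = 1 - 2*sqrt(0.52/pi) = 0.1863
sigma_2 = 97 * 0.1863 = 18.07 MPa

18.07 MPa


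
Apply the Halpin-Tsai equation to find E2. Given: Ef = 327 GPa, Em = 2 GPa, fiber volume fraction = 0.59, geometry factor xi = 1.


eta = (Ef/Em - 1)/(Ef/Em + xi) = (163.5 - 1)/(163.5 + 1) = 0.9878
E2 = Em*(1+xi*eta*Vf)/(1-eta*Vf) = 7.59 GPa

7.59 GPa


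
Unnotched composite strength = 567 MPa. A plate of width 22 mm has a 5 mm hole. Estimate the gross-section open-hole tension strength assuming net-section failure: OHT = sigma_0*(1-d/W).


OHT = sigma_0*(1-d/W) = 567*(1-5/22) = 438.1 MPa

438.1 MPa


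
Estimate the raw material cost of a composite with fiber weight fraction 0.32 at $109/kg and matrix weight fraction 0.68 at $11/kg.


Cost = cost_f*Wf + cost_m*Wm = 109*0.32 + 11*0.68 = $42.36/kg

$42.36/kg


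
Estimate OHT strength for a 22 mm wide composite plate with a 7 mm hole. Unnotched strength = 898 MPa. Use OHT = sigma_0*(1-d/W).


OHT = sigma_0*(1-d/W) = 898*(1-7/22) = 612.3 MPa

612.3 MPa


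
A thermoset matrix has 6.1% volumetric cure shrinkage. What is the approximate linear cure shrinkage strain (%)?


Linear shrinkage ≈ vol_shrink/3 = 6.1/3 = 2.033%

2.033%


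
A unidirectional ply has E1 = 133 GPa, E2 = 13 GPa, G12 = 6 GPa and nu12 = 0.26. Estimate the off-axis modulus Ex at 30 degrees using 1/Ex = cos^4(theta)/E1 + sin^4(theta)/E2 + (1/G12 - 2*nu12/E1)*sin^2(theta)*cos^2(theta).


cos^4(30) = 0.5625, sin^4(30) = 0.0625, sin^2(30)*cos^2(30) = 0.1875
1/G12 - 2*nu12/E1 = 1/6 - 2*0.26/133 = 0.162757 GPa^-1
1/Ex = 0.5625/133 + 0.0625/13 + 0.162757*0.1875 = 0.0395539 GPa^-1
Ex = 25.28 GPa

25.28 GPa


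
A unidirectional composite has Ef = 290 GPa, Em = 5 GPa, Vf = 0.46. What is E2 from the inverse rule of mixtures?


1/E2 = Vf/Ef + (1-Vf)/Em = 0.46/290 + 0.54/5
E2 = 9.13 GPa

9.13 GPa


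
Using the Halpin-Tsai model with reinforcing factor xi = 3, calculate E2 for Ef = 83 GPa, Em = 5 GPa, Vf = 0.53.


eta = (Ef/Em - 1)/(Ef/Em + xi) = (16.6 - 1)/(16.6 + 3) = 0.7959
E2 = Em*(1+xi*eta*Vf)/(1-eta*Vf) = 19.59 GPa

19.59 GPa


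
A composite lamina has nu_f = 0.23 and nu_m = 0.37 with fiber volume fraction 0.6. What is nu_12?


nu_12 = nu_f*Vf + nu_m*(1-Vf) = 0.23*0.6 + 0.37*0.4 = 0.286

0.286


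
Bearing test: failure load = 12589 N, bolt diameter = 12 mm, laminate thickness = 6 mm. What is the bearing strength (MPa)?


sigma_br = F/(d*h) = 12589/(12*6) = 174.8 MPa

174.8 MPa


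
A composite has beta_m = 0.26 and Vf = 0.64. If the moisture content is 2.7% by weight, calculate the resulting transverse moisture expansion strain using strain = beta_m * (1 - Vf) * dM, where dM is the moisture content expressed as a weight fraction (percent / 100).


dM = 2.7/100 = 0.027
strain = beta_m * (1-Vf) * dM = 0.26 * 0.36 * 0.027 = 0.0025272

0.0025272


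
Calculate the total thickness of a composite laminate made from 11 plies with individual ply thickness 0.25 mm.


h = n * t_ply = 11 * 0.25 = 2.75 mm

2.75 mm


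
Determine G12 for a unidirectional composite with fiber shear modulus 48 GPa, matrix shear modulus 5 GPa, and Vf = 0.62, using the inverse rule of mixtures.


1/G12 = Vf/Gf + (1-Vf)/Gm = 0.62/48 + 0.38/5
G12 = 11.25 GPa

11.25 GPa


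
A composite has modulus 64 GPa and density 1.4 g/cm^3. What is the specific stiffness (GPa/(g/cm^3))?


Specific stiffness = E/rho = 64/1.4 = 45.7 GPa/(g/cm^3)

45.7 GPa/(g/cm^3)


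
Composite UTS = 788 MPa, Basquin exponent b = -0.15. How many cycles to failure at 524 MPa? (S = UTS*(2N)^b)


N = 0.5 * (S/UTS)^(1/b) = 0.5 * (524/788)^(1/-0.15) = 7.5905 cycles

7.5905 cycles


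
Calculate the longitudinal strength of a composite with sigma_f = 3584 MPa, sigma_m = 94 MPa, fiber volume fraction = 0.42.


sigma_1 = sigma_f*Vf + sigma_m*(1-Vf) = 3584*0.42 + 94*0.58 = 1559.8 MPa

1559.8 MPa


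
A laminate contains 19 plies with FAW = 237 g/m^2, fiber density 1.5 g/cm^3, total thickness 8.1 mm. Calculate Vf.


Vf = n * FAW / (rho_f * h * 1000) = 19 * 237 / (1.5 * 8.1 * 1000) = 0.3706

0.3706


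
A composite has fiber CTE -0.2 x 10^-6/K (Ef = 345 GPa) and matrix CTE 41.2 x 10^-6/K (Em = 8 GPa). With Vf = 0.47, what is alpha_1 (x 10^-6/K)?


E1 = Ef*Vf + Em*(1-Vf) = 166.39
alpha_1 = (alpha_f*Ef*Vf + alpha_m*Em*(1-Vf))/E1 = 0.85 x 10^-6/K

0.85 x 10^-6/K


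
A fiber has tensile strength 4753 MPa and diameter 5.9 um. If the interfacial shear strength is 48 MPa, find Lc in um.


Lc = sigma_f * d / (2 * tau_i) = 4753 * 5.9 / (2 * 48) = 292.1 um

292.1 um


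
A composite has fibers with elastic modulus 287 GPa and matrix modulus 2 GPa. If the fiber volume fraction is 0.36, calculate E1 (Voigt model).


E1 = Ef*Vf + Em*(1-Vf) = 287*0.36 + 2*0.64 = 104.6 GPa

104.6 GPa


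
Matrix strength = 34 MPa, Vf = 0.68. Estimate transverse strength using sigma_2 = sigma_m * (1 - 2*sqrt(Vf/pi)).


factor = 1 - 2*sqrt(0.68/pi) = 0.0695
sigma_2 = 34 * 0.0695 = 2.36 MPa

2.36 MPa


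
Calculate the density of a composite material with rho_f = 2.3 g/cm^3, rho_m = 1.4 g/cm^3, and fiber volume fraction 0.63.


rho_c = rho_f*Vf + rho_m*(1-Vf) = 2.3*0.63 + 1.4*0.37 = 1.967 g/cm^3

1.967 g/cm^3


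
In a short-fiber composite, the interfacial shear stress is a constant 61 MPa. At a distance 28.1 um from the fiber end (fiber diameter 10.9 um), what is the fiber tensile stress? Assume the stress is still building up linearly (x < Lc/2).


Force balance: sigma_f * (pi*d^2/4) = tau * (pi*d) * x  ->  sigma_f = 4 * tau * x / d
sigma_f = 4 * 61 * 28.1 / 10.9 = 629.0 MPa

629.0 MPa


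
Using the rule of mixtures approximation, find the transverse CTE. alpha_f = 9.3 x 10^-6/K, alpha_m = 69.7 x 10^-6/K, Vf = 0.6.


alpha_2 = alpha_f*Vf + alpha_m*(1-Vf) = 9.3*0.6 + 69.7*0.4 = 33.5 x 10^-6/K

33.5 x 10^-6/K


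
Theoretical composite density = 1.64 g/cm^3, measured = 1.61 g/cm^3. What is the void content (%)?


Void% = (rho_theo - rho_actual)/rho_theo * 100 = (1.64 - 1.61)/1.64 * 100 = 1.83%

1.83%


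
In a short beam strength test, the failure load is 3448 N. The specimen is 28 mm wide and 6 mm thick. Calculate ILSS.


ILSS = 3F/(4bh) = 3*3448/(4*28*6) = 15.39 MPa

15.39 MPa


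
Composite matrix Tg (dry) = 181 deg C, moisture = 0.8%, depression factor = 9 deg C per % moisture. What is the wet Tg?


Tg_wet = Tg_dry - k*moisture = 181 - 9*0.8 = 173.8 deg C

173.8 deg C


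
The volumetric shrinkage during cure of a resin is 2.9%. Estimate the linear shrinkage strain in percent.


Linear shrinkage ≈ vol_shrink/3 = 2.9/3 = 0.967%

0.967%


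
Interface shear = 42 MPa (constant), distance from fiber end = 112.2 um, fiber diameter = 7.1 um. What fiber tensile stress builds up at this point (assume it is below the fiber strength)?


Force balance: sigma_f * (pi*d^2/4) = tau * (pi*d) * x  ->  sigma_f = 4 * tau * x / d
sigma_f = 4 * 42 * 112.2 / 7.1 = 2654.9 MPa

2654.9 MPa


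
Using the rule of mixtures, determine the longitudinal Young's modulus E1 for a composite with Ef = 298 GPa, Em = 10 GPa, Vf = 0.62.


E1 = Ef*Vf + Em*(1-Vf) = 298*0.62 + 10*0.38 = 188.56 GPa

188.56 GPa


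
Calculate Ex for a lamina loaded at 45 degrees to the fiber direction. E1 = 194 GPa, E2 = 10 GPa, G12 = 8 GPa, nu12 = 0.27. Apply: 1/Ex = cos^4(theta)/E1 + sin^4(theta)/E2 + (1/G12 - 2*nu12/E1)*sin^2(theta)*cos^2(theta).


cos^4(45) = 0.25, sin^4(45) = 0.25, sin^2(45)*cos^2(45) = 0.25
1/G12 - 2*nu12/E1 = 1/8 - 2*0.27/194 = 0.122216 GPa^-1
1/Ex = 0.25/194 + 0.25/10 + 0.122216*0.25 = 0.0568428 GPa^-1
Ex = 17.59 GPa

17.59 GPa


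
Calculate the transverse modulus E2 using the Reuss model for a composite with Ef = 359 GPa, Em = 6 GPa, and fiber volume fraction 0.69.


1/E2 = Vf/Ef + (1-Vf)/Em = 0.69/359 + 0.31/6
E2 = 18.66 GPa

18.66 GPa


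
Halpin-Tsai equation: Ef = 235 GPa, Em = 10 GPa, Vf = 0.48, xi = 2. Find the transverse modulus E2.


eta = (Ef/Em - 1)/(Ef/Em + xi) = (23.5 - 1)/(23.5 + 2) = 0.8824
E2 = Em*(1+xi*eta*Vf)/(1-eta*Vf) = 32.04 GPa

32.04 GPa


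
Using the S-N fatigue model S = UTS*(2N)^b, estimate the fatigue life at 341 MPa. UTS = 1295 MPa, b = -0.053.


N = 0.5 * (S/UTS)^(1/b) = 0.5 * (341/1295)^(1/-0.053) = 4.2976e+10 cycles

4.2976e+10 cycles


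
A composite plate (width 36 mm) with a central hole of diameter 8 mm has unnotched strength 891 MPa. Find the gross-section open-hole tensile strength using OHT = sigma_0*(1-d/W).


OHT = sigma_0*(1-d/W) = 891*(1-8/36) = 693.0 MPa

693.0 MPa


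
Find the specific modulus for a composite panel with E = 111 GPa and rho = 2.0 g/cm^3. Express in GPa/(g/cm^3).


Specific stiffness = E/rho = 111/2.0 = 55.5 GPa/(g/cm^3)

55.5 GPa/(g/cm^3)


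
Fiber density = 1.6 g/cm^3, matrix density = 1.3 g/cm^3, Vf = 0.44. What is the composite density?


rho_c = rho_f*Vf + rho_m*(1-Vf) = 1.6*0.44 + 1.3*0.56 = 1.432 g/cm^3

1.432 g/cm^3


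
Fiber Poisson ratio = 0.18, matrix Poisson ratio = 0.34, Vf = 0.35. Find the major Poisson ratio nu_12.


nu_12 = nu_f*Vf + nu_m*(1-Vf) = 0.18*0.35 + 0.34*0.65 = 0.284

0.284


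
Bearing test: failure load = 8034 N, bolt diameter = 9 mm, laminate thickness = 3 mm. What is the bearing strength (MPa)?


sigma_br = F/(d*h) = 8034/(9*3) = 297.6 MPa

297.6 MPa


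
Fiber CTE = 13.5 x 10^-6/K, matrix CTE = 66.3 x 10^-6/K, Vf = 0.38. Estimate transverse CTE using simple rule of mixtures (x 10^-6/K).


alpha_2 = alpha_f*Vf + alpha_m*(1-Vf) = 13.5*0.38 + 66.3*0.62 = 46.2 x 10^-6/K

46.2 x 10^-6/K


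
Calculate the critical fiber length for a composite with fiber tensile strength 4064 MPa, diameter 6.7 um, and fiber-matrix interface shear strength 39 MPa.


Lc = sigma_f * d / (2 * tau_i) = 4064 * 6.7 / (2 * 39) = 349.1 um

349.1 um


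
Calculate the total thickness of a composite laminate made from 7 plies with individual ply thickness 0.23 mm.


h = n * t_ply = 7 * 0.23 = 1.61 mm

1.61 mm


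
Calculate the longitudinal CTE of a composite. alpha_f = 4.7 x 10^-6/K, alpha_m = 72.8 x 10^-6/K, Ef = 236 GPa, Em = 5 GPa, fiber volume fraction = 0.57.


E1 = Ef*Vf + Em*(1-Vf) = 136.67
alpha_1 = (alpha_f*Ef*Vf + alpha_m*Em*(1-Vf))/E1 = 5.77 x 10^-6/K

5.77 x 10^-6/K


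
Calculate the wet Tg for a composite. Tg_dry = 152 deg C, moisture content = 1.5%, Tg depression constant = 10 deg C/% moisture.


Tg_wet = Tg_dry - k*moisture = 152 - 10*1.5 = 137.0 deg C

137.0 deg C


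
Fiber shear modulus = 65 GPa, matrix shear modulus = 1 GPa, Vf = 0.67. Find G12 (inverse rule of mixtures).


1/G12 = Vf/Gf + (1-Vf)/Gm = 0.67/65 + 0.33/1
G12 = 2.94 GPa

2.94 GPa


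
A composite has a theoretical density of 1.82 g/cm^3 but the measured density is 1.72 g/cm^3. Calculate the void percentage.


Void% = (rho_theo - rho_actual)/rho_theo * 100 = (1.82 - 1.72)/1.82 * 100 = 5.49%

5.49%


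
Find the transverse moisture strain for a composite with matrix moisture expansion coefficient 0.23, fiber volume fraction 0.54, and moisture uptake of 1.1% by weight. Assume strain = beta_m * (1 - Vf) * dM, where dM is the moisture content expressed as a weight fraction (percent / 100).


dM = 1.1/100 = 0.011
strain = beta_m * (1-Vf) * dM = 0.23 * 0.46 * 0.011 = 0.0011638

0.0011638


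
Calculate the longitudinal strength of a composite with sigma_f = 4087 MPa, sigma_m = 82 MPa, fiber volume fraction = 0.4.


sigma_1 = sigma_f*Vf + sigma_m*(1-Vf) = 4087*0.4 + 82*0.6 = 1684.0 MPa

1684.0 MPa


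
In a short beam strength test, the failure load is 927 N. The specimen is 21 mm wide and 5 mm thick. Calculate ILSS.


ILSS = 3F/(4bh) = 3*927/(4*21*5) = 6.62 MPa

6.62 MPa


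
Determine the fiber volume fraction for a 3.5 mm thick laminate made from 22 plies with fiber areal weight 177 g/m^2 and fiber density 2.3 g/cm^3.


Vf = n * FAW / (rho_f * h * 1000) = 22 * 177 / (2.3 * 3.5 * 1000) = 0.4837

0.4837


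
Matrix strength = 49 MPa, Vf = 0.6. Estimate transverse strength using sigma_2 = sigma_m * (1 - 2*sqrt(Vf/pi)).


factor = 1 - 2*sqrt(0.6/pi) = 0.126
sigma_2 = 49 * 0.126 = 6.17 MPa

6.17 MPa


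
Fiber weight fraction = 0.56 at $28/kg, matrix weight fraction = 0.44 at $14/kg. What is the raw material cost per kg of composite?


Cost = cost_f*Wf + cost_m*Wm = 28*0.56 + 14*0.44 = $21.84/kg

$21.84/kg


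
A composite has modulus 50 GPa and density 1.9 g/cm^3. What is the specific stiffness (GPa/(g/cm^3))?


Specific stiffness = E/rho = 50/1.9 = 26.3 GPa/(g/cm^3)

26.3 GPa/(g/cm^3)


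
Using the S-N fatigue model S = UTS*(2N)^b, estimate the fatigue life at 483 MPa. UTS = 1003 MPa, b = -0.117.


N = 0.5 * (S/UTS)^(1/b) = 0.5 * (483/1003)^(1/-0.117) = 257.8669 cycles

257.8669 cycles


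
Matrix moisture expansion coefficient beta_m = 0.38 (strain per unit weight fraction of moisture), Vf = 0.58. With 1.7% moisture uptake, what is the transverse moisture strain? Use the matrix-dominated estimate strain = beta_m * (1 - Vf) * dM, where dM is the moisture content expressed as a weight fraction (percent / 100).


dM = 1.7/100 = 0.017
strain = beta_m * (1-Vf) * dM = 0.38 * 0.42 * 0.017 = 0.0027132

0.0027132


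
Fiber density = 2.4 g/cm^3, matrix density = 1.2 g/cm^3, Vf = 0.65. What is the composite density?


rho_c = rho_f*Vf + rho_m*(1-Vf) = 2.4*0.65 + 1.2*0.35 = 1.98 g/cm^3

1.98 g/cm^3


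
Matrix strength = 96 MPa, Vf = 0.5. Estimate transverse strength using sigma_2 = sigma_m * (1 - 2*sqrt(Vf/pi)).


factor = 1 - 2*sqrt(0.5/pi) = 0.2021
sigma_2 = 96 * 0.2021 = 19.4 MPa

19.4 MPa


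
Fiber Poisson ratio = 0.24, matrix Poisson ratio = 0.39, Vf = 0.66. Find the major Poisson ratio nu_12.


nu_12 = nu_f*Vf + nu_m*(1-Vf) = 0.24*0.66 + 0.39*0.34 = 0.291

0.291


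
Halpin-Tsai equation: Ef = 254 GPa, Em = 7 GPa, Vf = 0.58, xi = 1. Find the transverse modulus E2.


eta = (Ef/Em - 1)/(Ef/Em + xi) = (36.2857 - 1)/(36.2857 + 1) = 0.9464
E2 = Em*(1+xi*eta*Vf)/(1-eta*Vf) = 24.03 GPa

24.03 GPa


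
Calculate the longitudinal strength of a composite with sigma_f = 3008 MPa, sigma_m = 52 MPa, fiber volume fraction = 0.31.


sigma_1 = sigma_f*Vf + sigma_m*(1-Vf) = 3008*0.31 + 52*0.69 = 968.4 MPa

968.4 MPa


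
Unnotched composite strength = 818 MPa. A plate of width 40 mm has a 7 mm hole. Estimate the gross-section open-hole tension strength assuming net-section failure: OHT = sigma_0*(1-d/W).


OHT = sigma_0*(1-d/W) = 818*(1-7/40) = 674.9 MPa

674.9 MPa


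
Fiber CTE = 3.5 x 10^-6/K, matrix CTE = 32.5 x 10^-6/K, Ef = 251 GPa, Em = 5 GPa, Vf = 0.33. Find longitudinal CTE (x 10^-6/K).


E1 = Ef*Vf + Em*(1-Vf) = 86.18
alpha_1 = (alpha_f*Ef*Vf + alpha_m*Em*(1-Vf))/E1 = 4.63 x 10^-6/K

4.63 x 10^-6/K


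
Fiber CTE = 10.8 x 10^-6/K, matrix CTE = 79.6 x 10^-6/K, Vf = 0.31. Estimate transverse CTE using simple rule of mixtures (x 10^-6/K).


alpha_2 = alpha_f*Vf + alpha_m*(1-Vf) = 10.8*0.31 + 79.6*0.69 = 58.3 x 10^-6/K

58.3 x 10^-6/K


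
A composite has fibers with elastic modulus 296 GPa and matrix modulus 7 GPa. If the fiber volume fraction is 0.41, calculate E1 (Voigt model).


E1 = Ef*Vf + Em*(1-Vf) = 296*0.41 + 7*0.59 = 125.49 GPa

125.49 GPa


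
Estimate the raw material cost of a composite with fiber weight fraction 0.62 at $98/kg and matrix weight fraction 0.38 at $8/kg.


Cost = cost_f*Wf + cost_m*Wm = 98*0.62 + 8*0.38 = $63.8/kg

$63.8/kg


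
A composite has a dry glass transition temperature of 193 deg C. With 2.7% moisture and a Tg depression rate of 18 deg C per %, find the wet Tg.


Tg_wet = Tg_dry - k*moisture = 193 - 18*2.7 = 144.4 deg C

144.4 deg C


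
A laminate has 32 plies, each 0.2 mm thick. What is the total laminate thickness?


h = n * t_ply = 32 * 0.2 = 6.4 mm

6.4 mm


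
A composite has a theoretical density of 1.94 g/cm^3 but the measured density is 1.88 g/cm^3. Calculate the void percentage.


Void% = (rho_theo - rho_actual)/rho_theo * 100 = (1.94 - 1.88)/1.94 * 100 = 3.09%

3.09%


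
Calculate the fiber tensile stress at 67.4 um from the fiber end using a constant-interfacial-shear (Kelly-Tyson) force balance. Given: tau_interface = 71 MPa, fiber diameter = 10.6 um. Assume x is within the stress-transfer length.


Force balance: sigma_f * (pi*d^2/4) = tau * (pi*d) * x  ->  sigma_f = 4 * tau * x / d
sigma_f = 4 * 71 * 67.4 / 10.6 = 1805.8 MPa

1805.8 MPa


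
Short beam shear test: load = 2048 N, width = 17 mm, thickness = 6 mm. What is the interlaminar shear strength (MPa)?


ILSS = 3F/(4bh) = 3*2048/(4*17*6) = 15.06 MPa

15.06 MPa


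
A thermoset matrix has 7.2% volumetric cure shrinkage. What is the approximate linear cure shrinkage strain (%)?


Linear shrinkage ≈ vol_shrink/3 = 7.2/3 = 2.4%

2.4%


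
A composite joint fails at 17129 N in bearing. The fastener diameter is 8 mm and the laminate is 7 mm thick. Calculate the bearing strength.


sigma_br = F/(d*h) = 17129/(8*7) = 305.9 MPa

305.9 MPa


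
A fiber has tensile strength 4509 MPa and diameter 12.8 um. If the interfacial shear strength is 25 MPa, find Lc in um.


Lc = sigma_f * d / (2 * tau_i) = 4509 * 12.8 / (2 * 25) = 1154.3 um

1154.3 um


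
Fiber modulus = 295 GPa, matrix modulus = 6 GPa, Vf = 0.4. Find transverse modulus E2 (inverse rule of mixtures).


1/E2 = Vf/Ef + (1-Vf)/Em = 0.4/295 + 0.6/6
E2 = 9.87 GPa

9.87 GPa


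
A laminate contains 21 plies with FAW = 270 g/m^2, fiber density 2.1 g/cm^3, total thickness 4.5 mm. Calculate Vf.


Vf = n * FAW / (rho_f * h * 1000) = 21 * 270 / (2.1 * 4.5 * 1000) = 0.6

0.6


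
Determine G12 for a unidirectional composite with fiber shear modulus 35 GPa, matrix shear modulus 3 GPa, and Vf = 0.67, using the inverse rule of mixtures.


1/G12 = Vf/Gf + (1-Vf)/Gm = 0.67/35 + 0.33/3
G12 = 7.74 GPa

7.74 GPa


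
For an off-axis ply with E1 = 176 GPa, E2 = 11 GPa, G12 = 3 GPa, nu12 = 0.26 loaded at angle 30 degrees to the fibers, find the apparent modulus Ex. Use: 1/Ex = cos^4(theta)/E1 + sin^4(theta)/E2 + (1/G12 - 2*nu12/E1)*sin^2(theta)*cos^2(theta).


cos^4(30) = 0.5625, sin^4(30) = 0.0625, sin^2(30)*cos^2(30) = 0.1875
1/G12 - 2*nu12/E1 = 1/3 - 2*0.26/176 = 0.330379 GPa^-1
1/Ex = 0.5625/176 + 0.0625/11 + 0.330379*0.1875 = 0.0708239 GPa^-1
Ex = 14.12 GPa

14.12 GPa


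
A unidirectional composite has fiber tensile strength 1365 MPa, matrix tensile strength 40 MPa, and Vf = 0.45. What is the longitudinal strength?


sigma_1 = sigma_f*Vf + sigma_m*(1-Vf) = 1365*0.45 + 40*0.55 = 636.3 MPa

636.3 MPa


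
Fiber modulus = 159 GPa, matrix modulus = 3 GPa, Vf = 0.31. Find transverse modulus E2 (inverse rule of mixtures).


1/E2 = Vf/Ef + (1-Vf)/Em = 0.31/159 + 0.69/3
E2 = 4.31 GPa

4.31 GPa


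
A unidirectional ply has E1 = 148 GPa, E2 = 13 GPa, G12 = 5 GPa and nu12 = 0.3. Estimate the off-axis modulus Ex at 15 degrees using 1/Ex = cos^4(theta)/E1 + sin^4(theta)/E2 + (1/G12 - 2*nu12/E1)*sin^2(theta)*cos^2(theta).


cos^4(15) = 0.870513, sin^4(15) = 0.004487, sin^2(15)*cos^2(15) = 0.0625
1/G12 - 2*nu12/E1 = 1/5 - 2*0.3/148 = 0.195946 GPa^-1
1/Ex = 0.870513/148 + 0.004487/13 + 0.195946*0.0625 = 0.0184736 GPa^-1
Ex = 54.13 GPa

54.13 GPa


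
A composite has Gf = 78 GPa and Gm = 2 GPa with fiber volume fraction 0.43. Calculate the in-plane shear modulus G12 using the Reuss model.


1/G12 = Vf/Gf + (1-Vf)/Gm = 0.43/78 + 0.57/2
G12 = 3.44 GPa

3.44 GPa


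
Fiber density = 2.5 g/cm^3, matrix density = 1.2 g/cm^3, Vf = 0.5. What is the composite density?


rho_c = rho_f*Vf + rho_m*(1-Vf) = 2.5*0.5 + 1.2*0.5 = 1.85 g/cm^3

1.85 g/cm^3


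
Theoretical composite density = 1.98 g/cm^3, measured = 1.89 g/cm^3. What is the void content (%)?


Void% = (rho_theo - rho_actual)/rho_theo * 100 = (1.98 - 1.89)/1.98 * 100 = 4.55%

4.55%


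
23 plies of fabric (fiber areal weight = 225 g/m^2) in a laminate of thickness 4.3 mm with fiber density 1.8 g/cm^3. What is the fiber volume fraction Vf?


Vf = n * FAW / (rho_f * h * 1000) = 23 * 225 / (1.8 * 4.3 * 1000) = 0.6686

0.6686


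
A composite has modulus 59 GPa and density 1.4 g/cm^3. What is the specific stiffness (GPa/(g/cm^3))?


Specific stiffness = E/rho = 59/1.4 = 42.1 GPa/(g/cm^3)

42.1 GPa/(g/cm^3)


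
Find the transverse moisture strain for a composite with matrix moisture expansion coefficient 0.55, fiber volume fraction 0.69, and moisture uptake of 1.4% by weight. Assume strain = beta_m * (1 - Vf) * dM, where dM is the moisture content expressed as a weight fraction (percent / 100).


dM = 1.4/100 = 0.014
strain = beta_m * (1-Vf) * dM = 0.55 * 0.31 * 0.014 = 0.002387

0.002387


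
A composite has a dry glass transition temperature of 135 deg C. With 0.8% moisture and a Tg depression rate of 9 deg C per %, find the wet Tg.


Tg_wet = Tg_dry - k*moisture = 135 - 9*0.8 = 127.8 deg C

127.8 deg C


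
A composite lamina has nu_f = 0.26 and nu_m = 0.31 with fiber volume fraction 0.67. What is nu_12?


nu_12 = nu_f*Vf + nu_m*(1-Vf) = 0.26*0.67 + 0.31*0.33 = 0.2765

0.2765


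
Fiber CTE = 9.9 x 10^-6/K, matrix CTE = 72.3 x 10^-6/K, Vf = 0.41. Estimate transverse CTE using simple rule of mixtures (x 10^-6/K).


alpha_2 = alpha_f*Vf + alpha_m*(1-Vf) = 9.9*0.41 + 72.3*0.59 = 46.7 x 10^-6/K

46.7 x 10^-6/K


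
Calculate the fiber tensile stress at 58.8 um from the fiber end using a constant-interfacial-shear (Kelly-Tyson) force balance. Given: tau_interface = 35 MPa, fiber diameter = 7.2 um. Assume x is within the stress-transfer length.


Force balance: sigma_f * (pi*d^2/4) = tau * (pi*d) * x  ->  sigma_f = 4 * tau * x / d
sigma_f = 4 * 35 * 58.8 / 7.2 = 1143.3 MPa

1143.3 MPa


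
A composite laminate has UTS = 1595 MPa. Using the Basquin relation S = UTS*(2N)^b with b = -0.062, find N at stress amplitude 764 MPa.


N = 0.5 * (S/UTS)^(1/b) = 0.5 * (764/1595)^(1/-0.062) = 71596.9732 cycles

71596.9732 cycles


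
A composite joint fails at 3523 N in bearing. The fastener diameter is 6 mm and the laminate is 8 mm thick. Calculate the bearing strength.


sigma_br = F/(d*h) = 3523/(6*8) = 73.4 MPa

73.4 MPa


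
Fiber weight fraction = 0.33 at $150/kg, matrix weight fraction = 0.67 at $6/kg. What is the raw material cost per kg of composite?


Cost = cost_f*Wf + cost_m*Wm = 150*0.33 + 6*0.67 = $53.52/kg

$53.52/kg


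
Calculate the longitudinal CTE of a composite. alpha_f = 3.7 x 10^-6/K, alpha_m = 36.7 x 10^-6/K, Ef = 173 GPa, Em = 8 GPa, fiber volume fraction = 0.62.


E1 = Ef*Vf + Em*(1-Vf) = 110.3
alpha_1 = (alpha_f*Ef*Vf + alpha_m*Em*(1-Vf))/E1 = 4.61 x 10^-6/K

4.61 x 10^-6/K


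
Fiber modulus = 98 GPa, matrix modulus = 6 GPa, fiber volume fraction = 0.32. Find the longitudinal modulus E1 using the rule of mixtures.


E1 = Ef*Vf + Em*(1-Vf) = 98*0.32 + 6*0.68 = 35.44 GPa

35.44 GPa


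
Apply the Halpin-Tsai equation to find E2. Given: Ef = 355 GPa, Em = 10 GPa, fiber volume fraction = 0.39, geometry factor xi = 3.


eta = (Ef/Em - 1)/(Ef/Em + xi) = (35.5 - 1)/(35.5 + 3) = 0.8961
E2 = Em*(1+xi*eta*Vf)/(1-eta*Vf) = 31.49 GPa

31.49 GPa
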